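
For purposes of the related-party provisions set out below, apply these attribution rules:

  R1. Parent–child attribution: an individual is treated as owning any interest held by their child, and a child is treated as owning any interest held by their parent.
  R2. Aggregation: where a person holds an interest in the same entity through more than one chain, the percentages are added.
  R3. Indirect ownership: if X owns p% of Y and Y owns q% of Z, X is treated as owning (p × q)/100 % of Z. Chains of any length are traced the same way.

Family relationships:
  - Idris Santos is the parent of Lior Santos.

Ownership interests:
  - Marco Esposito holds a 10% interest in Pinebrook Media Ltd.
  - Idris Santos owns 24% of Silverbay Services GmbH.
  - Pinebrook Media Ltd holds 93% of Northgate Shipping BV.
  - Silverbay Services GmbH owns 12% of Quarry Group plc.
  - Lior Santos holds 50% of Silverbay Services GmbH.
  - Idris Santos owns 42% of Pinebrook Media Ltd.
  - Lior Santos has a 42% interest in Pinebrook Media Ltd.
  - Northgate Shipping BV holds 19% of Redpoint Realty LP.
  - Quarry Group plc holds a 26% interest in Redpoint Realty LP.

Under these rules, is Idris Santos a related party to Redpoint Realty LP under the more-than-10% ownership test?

By parent–child attribution (R1), Idris Santos is treated as also owning Lior Santos's interest in Silverbay Services GmbH, giving 24% + 50% = 74%.
By parent–child attribution (R1), Idris Santos is treated as also owning Lior Santos's interest in Pinebrook Media Ltd, giving 42% + 42% = 84%.
Chain via Silverbay Services GmbH → Quarry Group plc (R3): 74% × 12% × 26% = 2.3088% of Redpoint Realty LP.
Chain via Pinebrook Media Ltd → Northgate Shipping BV (R3): 84% × 93% × 19% = 14.8428% of Redpoint Realty LP.
Aggregating (R2): 2.3088% + 14.8428% = 17.1516%.
17.1516% exceeds the 10% threshold, so Idris is a related party to Redpoint Realty LP.

Yes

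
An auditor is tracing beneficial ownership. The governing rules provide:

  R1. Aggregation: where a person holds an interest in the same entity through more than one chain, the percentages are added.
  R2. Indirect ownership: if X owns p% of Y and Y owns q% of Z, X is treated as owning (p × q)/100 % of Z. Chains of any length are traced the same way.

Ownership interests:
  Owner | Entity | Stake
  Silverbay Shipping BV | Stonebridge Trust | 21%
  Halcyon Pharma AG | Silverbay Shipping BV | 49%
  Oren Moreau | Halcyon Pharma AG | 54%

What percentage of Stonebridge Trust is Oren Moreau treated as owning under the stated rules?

Chain via Halcyon Pharma AG → Silverbay Shipping BV (R2): 54% × 49% × 21% = 5.5566% of Stonebridge Trust.

5.5566%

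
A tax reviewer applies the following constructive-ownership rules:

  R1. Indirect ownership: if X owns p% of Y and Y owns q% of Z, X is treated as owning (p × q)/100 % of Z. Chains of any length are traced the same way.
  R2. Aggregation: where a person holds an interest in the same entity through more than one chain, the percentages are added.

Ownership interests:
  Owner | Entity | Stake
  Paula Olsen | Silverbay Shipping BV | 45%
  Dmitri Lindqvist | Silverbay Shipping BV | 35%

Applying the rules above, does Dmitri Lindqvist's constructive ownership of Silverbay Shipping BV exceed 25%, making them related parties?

Yes

Direct interest in Silverbay Shipping BV: 35%.
35% exceeds the 25% threshold, so Dmitri is a related party to Silverbay Shipping BV.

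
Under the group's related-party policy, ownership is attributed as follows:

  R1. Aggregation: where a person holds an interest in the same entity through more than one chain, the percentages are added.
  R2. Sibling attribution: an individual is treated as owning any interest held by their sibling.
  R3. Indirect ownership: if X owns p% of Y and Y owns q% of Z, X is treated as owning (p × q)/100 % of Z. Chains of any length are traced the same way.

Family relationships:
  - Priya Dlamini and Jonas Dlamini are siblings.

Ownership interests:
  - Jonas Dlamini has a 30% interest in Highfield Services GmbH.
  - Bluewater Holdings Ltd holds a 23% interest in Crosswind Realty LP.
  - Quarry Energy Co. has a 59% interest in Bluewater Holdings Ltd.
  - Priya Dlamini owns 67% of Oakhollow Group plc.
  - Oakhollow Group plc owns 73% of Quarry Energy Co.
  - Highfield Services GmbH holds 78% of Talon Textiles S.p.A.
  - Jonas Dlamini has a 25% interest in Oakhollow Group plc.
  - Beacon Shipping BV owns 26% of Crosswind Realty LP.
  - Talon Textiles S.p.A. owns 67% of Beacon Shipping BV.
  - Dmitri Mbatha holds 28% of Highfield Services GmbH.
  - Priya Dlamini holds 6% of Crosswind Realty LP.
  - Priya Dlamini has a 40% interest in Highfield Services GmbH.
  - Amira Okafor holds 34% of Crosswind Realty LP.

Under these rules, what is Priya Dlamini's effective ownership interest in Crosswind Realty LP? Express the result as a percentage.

By sibling attribution (R2), Priya Dlamini is treated as also owning Jonas Dlamini's interest in Highfield Services GmbH, giving 40% + 30% = 70%.
By sibling attribution (R2), Priya Dlamini is treated as also owning Jonas Dlamini's interest in Oakhollow Group plc, giving 67% + 25% = 92%.
Chain via Highfield Services GmbH → Talon Textiles S.p.A. → Beacon Shipping BV (R3): 70% × 78% × 67% × 26% = 9.51132% of Crosswind Realty LP.
Chain via Oakhollow Group plc → Quarry Energy Co. → Bluewater Holdings Ltd (R3): 92% × 73% × 59% × 23% = 9.113612% of Crosswind Realty LP.
Direct interest in Crosswind Realty LP: 6%.
Aggregating (R1): 9.51132% + 9.113612% + 6% = 24.624932%.

24.624932%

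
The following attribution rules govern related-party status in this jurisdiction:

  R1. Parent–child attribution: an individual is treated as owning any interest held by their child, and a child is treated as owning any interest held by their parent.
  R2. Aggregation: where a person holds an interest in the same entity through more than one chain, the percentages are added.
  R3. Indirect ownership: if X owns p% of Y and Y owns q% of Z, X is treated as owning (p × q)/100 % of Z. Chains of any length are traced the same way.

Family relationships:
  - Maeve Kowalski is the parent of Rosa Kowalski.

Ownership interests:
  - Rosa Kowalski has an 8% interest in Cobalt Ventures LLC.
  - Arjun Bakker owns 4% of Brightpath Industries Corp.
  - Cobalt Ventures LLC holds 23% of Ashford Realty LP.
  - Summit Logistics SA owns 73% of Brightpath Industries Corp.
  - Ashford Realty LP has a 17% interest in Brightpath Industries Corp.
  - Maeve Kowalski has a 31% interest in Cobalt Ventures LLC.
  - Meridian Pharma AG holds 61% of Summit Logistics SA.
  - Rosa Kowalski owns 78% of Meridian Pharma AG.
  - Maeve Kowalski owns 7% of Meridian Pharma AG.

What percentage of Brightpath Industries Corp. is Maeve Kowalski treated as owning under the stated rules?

39.3754%

By parent–child attribution (R1), Maeve Kowalski is treated as also owning Rosa Kowalski's interest in Cobalt Ventures LLC, giving 31% + 8% = 39%.
By parent–child attribution (R1), Maeve Kowalski is treated as also owning Rosa Kowalski's interest in Meridian Pharma AG, giving 7% + 78% = 85%.
Chain via Cobalt Ventures LLC → Ashford Realty LP (R3): 39% × 23% × 17% = 1.5249% of Brightpath Industries Corp.
Chain via Meridian Pharma AG → Summit Logistics SA (R3): 85% × 61% × 73% = 37.8505% of Brightpath Industries Corp.
Aggregating (R2): 1.5249% + 37.8505% = 39.3754%.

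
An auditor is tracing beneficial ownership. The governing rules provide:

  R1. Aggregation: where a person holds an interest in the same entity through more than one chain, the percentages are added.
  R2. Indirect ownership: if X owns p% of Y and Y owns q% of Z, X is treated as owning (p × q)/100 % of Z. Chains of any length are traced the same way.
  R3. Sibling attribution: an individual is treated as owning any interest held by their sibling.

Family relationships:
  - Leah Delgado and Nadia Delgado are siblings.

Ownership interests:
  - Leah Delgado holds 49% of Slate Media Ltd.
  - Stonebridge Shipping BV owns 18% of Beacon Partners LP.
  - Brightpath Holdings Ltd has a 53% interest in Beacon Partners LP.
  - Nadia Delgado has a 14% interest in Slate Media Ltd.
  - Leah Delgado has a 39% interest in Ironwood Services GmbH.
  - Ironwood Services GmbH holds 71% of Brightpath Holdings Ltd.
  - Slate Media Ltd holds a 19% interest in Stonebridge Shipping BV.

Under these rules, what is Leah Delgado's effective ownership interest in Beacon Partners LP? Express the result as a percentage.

By sibling attribution (R3), Leah Delgado is treated as also owning Nadia Delgado's interest in Slate Media Ltd, giving 49% + 14% = 63%.
Chain via Ironwood Services GmbH → Brightpath Holdings Ltd (R2): 39% × 71% × 53% = 14.6757% of Beacon Partners LP.
Chain via Slate Media Ltd → Stonebridge Shipping BV (R2): 63% × 19% × 18% = 2.1546% of Beacon Partners LP.
Aggregating (R1): 14.6757% + 2.1546% = 16.8303%.

16.8303%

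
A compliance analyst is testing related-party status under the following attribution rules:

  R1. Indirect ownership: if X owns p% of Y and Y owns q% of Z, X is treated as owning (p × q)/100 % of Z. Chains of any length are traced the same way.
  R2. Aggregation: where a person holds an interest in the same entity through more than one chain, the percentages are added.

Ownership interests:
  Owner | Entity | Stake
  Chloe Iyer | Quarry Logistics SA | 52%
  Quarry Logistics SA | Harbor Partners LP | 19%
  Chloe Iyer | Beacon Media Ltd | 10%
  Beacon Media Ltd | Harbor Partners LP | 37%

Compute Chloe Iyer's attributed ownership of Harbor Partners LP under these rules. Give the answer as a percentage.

Chain via Beacon Media Ltd (R1): 10% × 37% = 3.7% of Harbor Partners LP.
Chain via Quarry Logistics SA (R1): 52% × 19% = 9.88% of Harbor Partners LP.
Aggregating (R2): 3.7% + 9.88% = 13.58%.

13.58%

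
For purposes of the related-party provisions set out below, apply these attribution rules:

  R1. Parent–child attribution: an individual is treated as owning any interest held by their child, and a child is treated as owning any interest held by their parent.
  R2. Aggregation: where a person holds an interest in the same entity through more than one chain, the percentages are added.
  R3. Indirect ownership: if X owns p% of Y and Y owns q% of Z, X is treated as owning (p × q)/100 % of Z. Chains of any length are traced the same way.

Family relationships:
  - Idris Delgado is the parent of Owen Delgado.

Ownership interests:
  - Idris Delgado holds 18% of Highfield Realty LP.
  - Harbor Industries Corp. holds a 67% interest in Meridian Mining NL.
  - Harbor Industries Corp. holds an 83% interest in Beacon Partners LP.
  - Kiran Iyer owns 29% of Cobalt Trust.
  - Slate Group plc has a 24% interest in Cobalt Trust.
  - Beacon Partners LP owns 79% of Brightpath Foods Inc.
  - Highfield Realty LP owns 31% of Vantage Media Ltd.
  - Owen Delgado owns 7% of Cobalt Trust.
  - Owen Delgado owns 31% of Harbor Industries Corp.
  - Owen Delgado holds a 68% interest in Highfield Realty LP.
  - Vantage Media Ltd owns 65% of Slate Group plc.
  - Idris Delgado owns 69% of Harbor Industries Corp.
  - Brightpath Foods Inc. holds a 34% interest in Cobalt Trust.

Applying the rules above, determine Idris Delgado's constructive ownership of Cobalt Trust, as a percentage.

33.45276%

By parent–child attribution (R1), Idris Delgado is treated as also owning Owen Delgado's interest in Highfield Realty LP, giving 18% + 68% = 86%.
By parent–child attribution (R1), Idris Delgado is treated as also owning Owen Delgado's interest in Harbor Industries Corp, giving 69% + 31% = 100%.
By parent–child attribution (R1), Idris Delgado is treated as owning Owen Delgado's 7% interest in Cobalt Trust.
Chain via Highfield Realty LP → Vantage Media Ltd → Slate Group plc (R3): 86% × 31% × 65% × 24% = 4.15896% of Cobalt Trust.
Chain via Harbor Industries Corp. → Beacon Partners LP → Brightpath Foods Inc. (R3): 100% × 83% × 79% × 34% = 22.2938% of Cobalt Trust.
Direct interest in Cobalt Trust: 7%.
Aggregating (R2): 4.15896% + 22.2938% + 7% = 33.45276%.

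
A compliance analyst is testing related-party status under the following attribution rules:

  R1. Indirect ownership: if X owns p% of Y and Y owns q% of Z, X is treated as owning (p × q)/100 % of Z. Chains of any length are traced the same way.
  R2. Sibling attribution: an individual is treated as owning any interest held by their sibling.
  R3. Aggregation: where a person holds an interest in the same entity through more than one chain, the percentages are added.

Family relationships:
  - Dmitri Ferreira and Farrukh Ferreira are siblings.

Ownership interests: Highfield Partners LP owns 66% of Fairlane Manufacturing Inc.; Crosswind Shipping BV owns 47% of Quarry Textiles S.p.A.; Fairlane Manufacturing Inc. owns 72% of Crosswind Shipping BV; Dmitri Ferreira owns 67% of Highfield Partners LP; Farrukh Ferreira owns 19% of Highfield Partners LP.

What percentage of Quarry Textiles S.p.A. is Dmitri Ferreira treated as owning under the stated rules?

By sibling attribution (R2), Dmitri Ferreira is treated as also owning Farrukh Ferreira's interest in Highfield Partners LP, giving 67% + 19% = 86%.
Chain via Highfield Partners LP → Fairlane Manufacturing Inc. → Crosswind Shipping BV (R1): 86% × 66% × 72% × 47% = 19.207584% of Quarry Textiles S.p.A.

19.207584%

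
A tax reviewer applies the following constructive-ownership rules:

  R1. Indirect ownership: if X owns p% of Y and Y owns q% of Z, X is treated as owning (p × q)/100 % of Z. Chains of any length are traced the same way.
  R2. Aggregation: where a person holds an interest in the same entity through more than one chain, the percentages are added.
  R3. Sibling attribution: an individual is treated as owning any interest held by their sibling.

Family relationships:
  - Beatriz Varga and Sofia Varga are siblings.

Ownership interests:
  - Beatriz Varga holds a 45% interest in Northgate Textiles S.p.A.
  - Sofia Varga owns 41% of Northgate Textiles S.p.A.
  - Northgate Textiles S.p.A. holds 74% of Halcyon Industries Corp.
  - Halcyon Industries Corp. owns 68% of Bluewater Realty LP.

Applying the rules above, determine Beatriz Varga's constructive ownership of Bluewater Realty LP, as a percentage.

By sibling attribution (R3), Beatriz Varga is treated as also owning Sofia Varga's interest in Northgate Textiles S.p.A, giving 45% + 41% = 86%.
Chain via Northgate Textiles S.p.A. → Halcyon Industries Corp. (R1): 86% × 74% × 68% = 43.2752% of Bluewater Realty LP.

43.2752%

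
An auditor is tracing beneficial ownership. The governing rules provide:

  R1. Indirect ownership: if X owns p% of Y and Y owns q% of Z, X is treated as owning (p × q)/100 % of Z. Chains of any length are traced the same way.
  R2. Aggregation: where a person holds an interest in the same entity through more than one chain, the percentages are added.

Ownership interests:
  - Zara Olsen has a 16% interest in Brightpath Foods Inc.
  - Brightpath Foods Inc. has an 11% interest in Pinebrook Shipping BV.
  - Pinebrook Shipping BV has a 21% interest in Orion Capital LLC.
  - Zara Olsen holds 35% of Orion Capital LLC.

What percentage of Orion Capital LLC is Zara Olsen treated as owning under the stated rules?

35.3696%

Chain via Brightpath Foods Inc. → Pinebrook Shipping BV (R1): 16% × 11% × 21% = 0.3696% of Orion Capital LLC.
Direct interest in Orion Capital LLC: 35%.
Aggregating (R2): 0.3696% + 35% = 35.3696%.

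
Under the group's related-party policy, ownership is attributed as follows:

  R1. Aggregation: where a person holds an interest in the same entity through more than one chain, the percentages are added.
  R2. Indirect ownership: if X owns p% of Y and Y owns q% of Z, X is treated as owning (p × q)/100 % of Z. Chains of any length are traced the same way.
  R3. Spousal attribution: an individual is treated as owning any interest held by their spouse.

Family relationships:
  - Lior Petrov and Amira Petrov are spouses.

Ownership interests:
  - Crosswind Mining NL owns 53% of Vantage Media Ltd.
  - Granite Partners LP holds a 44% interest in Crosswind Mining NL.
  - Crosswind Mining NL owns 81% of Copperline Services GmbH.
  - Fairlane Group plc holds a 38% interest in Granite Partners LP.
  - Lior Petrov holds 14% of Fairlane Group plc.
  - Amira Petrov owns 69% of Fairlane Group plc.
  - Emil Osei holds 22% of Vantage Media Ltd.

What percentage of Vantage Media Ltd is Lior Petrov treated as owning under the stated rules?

7.355128%

By spousal attribution (R3), Lior Petrov is treated as also owning Amira Petrov's interest in Fairlane Group plc, giving 14% + 69% = 83%.
Chain via Fairlane Group plc → Granite Partners LP → Crosswind Mining NL (R2): 83% × 38% × 44% × 53% = 7.355128% of Vantage Media Ltd.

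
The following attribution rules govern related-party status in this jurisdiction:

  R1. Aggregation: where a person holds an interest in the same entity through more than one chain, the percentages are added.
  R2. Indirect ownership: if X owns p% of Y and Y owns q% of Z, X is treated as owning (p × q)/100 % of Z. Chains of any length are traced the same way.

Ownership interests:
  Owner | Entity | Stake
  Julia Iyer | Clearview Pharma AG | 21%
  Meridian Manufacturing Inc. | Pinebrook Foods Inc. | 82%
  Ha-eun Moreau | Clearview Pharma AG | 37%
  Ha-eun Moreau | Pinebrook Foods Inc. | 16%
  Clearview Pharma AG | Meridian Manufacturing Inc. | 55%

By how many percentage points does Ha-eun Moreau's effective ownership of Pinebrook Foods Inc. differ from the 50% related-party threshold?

17.313

Chain via Clearview Pharma AG → Meridian Manufacturing Inc. (R2): 37% × 55% × 82% = 16.687% of Pinebrook Foods Inc.
Direct interest in Pinebrook Foods Inc: 16%.
Aggregating (R1): 16.687% + 16% = 32.687%.
32.687% falls short of the 50% threshold by 17.313 percentage points.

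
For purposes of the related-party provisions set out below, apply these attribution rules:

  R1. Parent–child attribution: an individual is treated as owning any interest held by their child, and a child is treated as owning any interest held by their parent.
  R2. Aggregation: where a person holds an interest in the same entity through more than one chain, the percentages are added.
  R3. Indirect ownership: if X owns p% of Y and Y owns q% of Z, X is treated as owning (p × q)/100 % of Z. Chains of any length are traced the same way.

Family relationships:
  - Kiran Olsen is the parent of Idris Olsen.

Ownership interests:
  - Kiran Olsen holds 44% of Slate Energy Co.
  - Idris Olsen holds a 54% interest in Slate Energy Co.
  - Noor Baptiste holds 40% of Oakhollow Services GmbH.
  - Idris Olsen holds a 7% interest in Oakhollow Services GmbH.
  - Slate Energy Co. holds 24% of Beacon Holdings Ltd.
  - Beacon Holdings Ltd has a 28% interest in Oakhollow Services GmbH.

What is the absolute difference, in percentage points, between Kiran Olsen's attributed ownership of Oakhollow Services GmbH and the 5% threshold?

8.5856

By parent–child attribution (R1), Kiran Olsen is treated as also owning Idris Olsen's interest in Slate Energy Co, giving 44% + 54% = 98%.
By parent–child attribution (R1), Kiran Olsen is treated as owning Idris Olsen's 7% interest in Oakhollow Services GmbH.
Chain via Slate Energy Co. → Beacon Holdings Ltd (R3): 98% × 24% × 28% = 6.5856% of Oakhollow Services GmbH.
Direct interest in Oakhollow Services GmbH: 7%.
Aggregating (R2): 6.5856% + 7% = 13.5856%.
13.5856% exceeds the 5% threshold by 8.5856 percentage points.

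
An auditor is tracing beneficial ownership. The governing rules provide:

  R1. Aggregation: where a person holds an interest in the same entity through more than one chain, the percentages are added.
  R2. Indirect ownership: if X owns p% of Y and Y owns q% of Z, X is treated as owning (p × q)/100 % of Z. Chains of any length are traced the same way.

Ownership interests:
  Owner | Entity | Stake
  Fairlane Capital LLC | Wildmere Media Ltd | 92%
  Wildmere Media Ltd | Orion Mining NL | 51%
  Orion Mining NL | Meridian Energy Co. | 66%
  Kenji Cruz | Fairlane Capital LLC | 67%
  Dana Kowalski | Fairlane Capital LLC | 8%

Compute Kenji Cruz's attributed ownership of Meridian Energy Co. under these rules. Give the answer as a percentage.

20.748024%

Chain via Fairlane Capital LLC → Wildmere Media Ltd → Orion Mining NL (R2): 67% × 92% × 51% × 66% = 20.748024% of Meridian Energy Co.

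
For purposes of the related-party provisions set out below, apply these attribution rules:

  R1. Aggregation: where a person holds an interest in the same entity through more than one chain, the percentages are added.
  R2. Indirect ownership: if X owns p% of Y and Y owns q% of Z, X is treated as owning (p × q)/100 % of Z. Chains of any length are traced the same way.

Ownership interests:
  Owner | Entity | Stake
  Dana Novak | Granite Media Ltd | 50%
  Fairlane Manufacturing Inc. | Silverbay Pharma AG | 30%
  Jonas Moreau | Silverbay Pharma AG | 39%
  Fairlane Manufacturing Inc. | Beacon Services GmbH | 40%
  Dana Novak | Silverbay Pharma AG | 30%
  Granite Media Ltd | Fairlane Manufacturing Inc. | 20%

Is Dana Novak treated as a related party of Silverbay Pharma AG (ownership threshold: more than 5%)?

Yes

Chain via Granite Media Ltd → Fairlane Manufacturing Inc. (R2): 50% × 20% × 30% = 3% of Silverbay Pharma AG.
Direct interest in Silverbay Pharma AG: 30%.
Aggregating (R1): 3% + 30% = 33%.
33% exceeds the 5% threshold, so Dana is a related party to Silverbay Pharma AG.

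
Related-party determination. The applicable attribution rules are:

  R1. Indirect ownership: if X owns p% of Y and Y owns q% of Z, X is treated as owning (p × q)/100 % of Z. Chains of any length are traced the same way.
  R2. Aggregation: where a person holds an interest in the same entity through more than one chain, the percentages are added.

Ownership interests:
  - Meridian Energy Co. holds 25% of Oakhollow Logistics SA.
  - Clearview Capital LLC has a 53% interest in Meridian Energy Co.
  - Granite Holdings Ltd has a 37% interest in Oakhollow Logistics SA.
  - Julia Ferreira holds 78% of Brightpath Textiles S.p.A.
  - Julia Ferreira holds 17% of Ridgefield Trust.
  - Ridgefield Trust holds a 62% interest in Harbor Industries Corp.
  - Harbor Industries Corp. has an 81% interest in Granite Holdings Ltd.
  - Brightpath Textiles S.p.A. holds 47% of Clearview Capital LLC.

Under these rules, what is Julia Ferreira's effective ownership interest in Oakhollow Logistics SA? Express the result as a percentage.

8.016288%

Chain via Ridgefield Trust → Harbor Industries Corp. → Granite Holdings Ltd (R1): 17% × 62% × 81% × 37% = 3.158838% of Oakhollow Logistics SA.
Chain via Brightpath Textiles S.p.A. → Clearview Capital LLC → Meridian Energy Co. (R1): 78% × 47% × 53% × 25% = 4.85745% of Oakhollow Logistics SA.
Aggregating (R2): 3.158838% + 4.85745% = 8.016288%.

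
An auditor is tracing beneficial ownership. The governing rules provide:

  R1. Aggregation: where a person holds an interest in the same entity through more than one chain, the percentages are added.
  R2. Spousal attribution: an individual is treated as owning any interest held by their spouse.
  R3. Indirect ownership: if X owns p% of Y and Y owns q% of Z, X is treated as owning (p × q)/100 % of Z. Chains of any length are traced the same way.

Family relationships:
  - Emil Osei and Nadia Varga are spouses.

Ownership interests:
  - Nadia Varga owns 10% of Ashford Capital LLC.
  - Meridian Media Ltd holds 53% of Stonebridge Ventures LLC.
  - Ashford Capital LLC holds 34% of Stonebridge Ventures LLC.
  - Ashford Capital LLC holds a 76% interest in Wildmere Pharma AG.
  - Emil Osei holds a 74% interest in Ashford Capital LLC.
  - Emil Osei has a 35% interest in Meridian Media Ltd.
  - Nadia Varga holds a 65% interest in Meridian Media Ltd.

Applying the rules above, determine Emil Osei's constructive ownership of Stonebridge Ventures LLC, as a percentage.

By spousal attribution (R2), Emil Osei is treated as also owning Nadia Varga's interest in Ashford Capital LLC, giving 74% + 10% = 84%.
By spousal attribution (R2), Emil Osei is treated as also owning Nadia Varga's interest in Meridian Media Ltd, giving 35% + 65% = 100%.
Chain via Ashford Capital LLC (R3): 84% × 34% = 28.56% of Stonebridge Ventures LLC.
Chain via Meridian Media Ltd (R3): 100% × 53% = 53% of Stonebridge Ventures LLC.
Aggregating (R1): 28.56% + 53% = 81.56%.

81.56%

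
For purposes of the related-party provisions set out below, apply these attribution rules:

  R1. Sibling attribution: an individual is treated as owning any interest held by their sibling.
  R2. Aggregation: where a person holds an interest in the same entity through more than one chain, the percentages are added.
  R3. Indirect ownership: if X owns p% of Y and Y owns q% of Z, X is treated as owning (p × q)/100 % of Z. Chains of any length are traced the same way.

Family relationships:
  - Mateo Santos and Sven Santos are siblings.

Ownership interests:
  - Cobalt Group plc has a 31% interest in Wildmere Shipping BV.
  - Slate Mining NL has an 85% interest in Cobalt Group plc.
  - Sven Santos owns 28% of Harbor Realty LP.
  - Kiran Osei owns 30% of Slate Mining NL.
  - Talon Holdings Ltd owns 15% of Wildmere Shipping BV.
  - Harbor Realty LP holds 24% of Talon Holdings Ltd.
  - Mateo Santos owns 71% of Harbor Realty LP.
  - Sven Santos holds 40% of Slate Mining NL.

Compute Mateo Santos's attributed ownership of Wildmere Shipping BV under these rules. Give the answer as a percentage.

By sibling attribution (R1), Mateo Santos is treated as also owning Sven Santos's interest in Harbor Realty LP, giving 71% + 28% = 99%.
By sibling attribution (R1), Mateo Santos is treated as owning Sven Santos's 40% interest in Slate Mining NL.
Chain via Harbor Realty LP → Talon Holdings Ltd (R3): 99% × 24% × 15% = 3.564% of Wildmere Shipping BV.
Chain via Slate Mining NL → Cobalt Group plc (R3): 40% × 85% × 31% = 10.54% of Wildmere Shipping BV.
Aggregating (R2): 3.564% + 10.54% = 14.104%.

14.104%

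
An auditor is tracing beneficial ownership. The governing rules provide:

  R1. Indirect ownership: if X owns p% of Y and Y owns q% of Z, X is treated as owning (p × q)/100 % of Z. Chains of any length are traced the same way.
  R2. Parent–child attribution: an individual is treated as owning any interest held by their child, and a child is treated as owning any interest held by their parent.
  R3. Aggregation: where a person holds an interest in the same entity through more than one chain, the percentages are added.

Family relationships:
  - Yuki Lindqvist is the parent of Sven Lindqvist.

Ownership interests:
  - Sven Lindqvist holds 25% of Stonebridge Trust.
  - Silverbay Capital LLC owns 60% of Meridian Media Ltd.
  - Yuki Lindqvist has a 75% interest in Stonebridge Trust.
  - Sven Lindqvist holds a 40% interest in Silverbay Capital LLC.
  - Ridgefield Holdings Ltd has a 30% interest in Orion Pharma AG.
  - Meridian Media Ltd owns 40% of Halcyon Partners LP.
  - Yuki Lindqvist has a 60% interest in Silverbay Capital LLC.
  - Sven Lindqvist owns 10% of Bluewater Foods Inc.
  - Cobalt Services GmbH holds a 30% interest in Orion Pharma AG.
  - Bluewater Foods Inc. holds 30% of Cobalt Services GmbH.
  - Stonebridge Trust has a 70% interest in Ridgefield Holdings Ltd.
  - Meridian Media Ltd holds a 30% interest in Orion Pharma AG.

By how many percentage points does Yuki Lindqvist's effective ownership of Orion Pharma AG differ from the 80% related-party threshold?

By parent–child attribution (R2), Yuki Lindqvist is treated as also owning Sven Lindqvist's interest in Silverbay Capital LLC, giving 60% + 40% = 100%.
By parent–child attribution (R2), Yuki Lindqvist is treated as also owning Sven Lindqvist's interest in Stonebridge Trust, giving 75% + 25% = 100%.
By parent–child attribution (R2), Yuki Lindqvist is treated as owning Sven Lindqvist's 10% interest in Bluewater Foods Inc.
Chain via Silverbay Capital LLC → Meridian Media Ltd (R1): 100% × 60% × 30% = 18% of Orion Pharma AG.
Chain via Stonebridge Trust → Ridgefield Holdings Ltd (R1): 100% × 70% × 30% = 21% of Orion Pharma AG.
Chain via Bluewater Foods Inc. → Cobalt Services GmbH (R1): 10% × 30% × 30% = 0.9% of Orion Pharma AG.
Aggregating (R3): 18% + 21% + 0.9% = 39.9%.
39.9% falls short of the 80% threshold by 40.1 percentage points.

40.1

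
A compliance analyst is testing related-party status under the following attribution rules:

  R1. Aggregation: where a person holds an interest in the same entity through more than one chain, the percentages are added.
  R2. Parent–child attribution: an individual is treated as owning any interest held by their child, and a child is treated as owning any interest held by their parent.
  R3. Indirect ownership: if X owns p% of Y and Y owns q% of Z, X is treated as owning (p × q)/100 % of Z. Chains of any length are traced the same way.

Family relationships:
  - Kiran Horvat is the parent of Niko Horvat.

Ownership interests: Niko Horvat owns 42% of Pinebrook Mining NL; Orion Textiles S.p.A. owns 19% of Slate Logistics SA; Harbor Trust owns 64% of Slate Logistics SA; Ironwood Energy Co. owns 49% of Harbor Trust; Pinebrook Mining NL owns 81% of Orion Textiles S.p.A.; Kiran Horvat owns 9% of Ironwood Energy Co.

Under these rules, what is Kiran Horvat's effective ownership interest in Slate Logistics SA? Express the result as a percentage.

9.2862%

By parent–child attribution (R2), Kiran Horvat is treated as owning Niko Horvat's 42% interest in Pinebrook Mining NL.
Chain via Ironwood Energy Co. → Harbor Trust (R3): 9% × 49% × 64% = 2.8224% of Slate Logistics SA.
Chain via Pinebrook Mining NL → Orion Textiles S.p.A. (R3): 42% × 81% × 19% = 6.4638% of Slate Logistics SA.
Aggregating (R1): 2.8224% + 6.4638% = 9.2862%.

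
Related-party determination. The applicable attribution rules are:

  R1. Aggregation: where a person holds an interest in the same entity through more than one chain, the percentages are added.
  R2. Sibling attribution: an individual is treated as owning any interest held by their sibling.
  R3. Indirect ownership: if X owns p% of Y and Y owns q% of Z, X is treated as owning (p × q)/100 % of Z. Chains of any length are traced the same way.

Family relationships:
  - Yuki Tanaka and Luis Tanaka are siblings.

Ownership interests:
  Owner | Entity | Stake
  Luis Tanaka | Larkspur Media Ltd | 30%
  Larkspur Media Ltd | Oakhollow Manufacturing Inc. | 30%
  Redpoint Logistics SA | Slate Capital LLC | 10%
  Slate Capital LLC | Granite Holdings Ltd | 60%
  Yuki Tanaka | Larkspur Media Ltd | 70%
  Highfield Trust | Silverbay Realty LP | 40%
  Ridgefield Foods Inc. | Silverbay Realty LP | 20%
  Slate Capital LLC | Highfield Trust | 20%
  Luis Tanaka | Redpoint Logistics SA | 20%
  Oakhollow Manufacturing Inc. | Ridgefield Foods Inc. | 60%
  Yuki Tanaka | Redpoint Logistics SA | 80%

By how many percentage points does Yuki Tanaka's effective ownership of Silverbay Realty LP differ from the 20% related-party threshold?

15.6

By sibling attribution (R2), Yuki Tanaka is treated as also owning Luis Tanaka's interest in Redpoint Logistics SA, giving 80% + 20% = 100%.
By sibling attribution (R2), Yuki Tanaka is treated as also owning Luis Tanaka's interest in Larkspur Media Ltd, giving 70% + 30% = 100%.
Chain via Redpoint Logistics SA → Slate Capital LLC → Highfield Trust (R3): 100% × 10% × 20% × 40% = 0.8% of Silverbay Realty LP.
Chain via Larkspur Media Ltd → Oakhollow Manufacturing Inc. → Ridgefield Foods Inc. (R3): 100% × 30% × 60% × 20% = 3.6% of Silverbay Realty LP.
Aggregating (R1): 0.8% + 3.6% = 4.4%.
4.4% falls short of the 20% threshold by 15.6 percentage points.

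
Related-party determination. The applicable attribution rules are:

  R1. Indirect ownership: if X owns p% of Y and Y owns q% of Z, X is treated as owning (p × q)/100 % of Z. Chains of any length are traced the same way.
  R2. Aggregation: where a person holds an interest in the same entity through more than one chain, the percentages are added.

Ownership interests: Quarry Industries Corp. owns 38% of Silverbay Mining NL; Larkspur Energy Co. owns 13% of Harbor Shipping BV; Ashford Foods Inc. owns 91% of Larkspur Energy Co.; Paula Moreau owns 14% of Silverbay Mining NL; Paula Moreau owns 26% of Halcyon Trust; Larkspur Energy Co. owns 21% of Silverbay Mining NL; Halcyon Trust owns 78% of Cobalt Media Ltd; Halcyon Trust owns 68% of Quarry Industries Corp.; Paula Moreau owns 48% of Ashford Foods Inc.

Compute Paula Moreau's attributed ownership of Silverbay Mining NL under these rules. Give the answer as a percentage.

Chain via Ashford Foods Inc. → Larkspur Energy Co. (R1): 48% × 91% × 21% = 9.1728% of Silverbay Mining NL.
Chain via Halcyon Trust → Quarry Industries Corp. (R1): 26% × 68% × 38% = 6.7184% of Silverbay Mining NL.
Direct interest in Silverbay Mining NL: 14%.
Aggregating (R2): 9.1728% + 6.7184% + 14% = 29.8912%.

29.8912%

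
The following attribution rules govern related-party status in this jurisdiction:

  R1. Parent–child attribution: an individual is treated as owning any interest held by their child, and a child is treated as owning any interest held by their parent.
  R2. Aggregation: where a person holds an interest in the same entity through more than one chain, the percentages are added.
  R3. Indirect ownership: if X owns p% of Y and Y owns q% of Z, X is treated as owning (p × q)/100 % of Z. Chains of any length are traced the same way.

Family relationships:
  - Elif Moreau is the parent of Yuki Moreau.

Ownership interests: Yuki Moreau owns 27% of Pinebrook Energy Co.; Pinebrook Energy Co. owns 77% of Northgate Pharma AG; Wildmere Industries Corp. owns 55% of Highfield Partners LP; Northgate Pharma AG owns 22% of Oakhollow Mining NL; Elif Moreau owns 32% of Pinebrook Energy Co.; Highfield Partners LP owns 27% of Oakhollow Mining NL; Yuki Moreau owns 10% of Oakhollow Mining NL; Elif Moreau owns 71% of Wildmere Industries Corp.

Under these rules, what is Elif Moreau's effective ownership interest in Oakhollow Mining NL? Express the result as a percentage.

30.5381%

By parent–child attribution (R1), Elif Moreau is treated as also owning Yuki Moreau's interest in Pinebrook Energy Co, giving 32% + 27% = 59%.
By parent–child attribution (R1), Elif Moreau is treated as owning Yuki Moreau's 10% interest in Oakhollow Mining NL.
Chain via Pinebrook Energy Co. → Northgate Pharma AG (R3): 59% × 77% × 22% = 9.9946% of Oakhollow Mining NL.
Chain via Wildmere Industries Corp. → Highfield Partners LP (R3): 71% × 55% × 27% = 10.5435% of Oakhollow Mining NL.
Direct interest in Oakhollow Mining NL: 10%.
Aggregating (R2): 9.9946% + 10.5435% + 10% = 30.5381%.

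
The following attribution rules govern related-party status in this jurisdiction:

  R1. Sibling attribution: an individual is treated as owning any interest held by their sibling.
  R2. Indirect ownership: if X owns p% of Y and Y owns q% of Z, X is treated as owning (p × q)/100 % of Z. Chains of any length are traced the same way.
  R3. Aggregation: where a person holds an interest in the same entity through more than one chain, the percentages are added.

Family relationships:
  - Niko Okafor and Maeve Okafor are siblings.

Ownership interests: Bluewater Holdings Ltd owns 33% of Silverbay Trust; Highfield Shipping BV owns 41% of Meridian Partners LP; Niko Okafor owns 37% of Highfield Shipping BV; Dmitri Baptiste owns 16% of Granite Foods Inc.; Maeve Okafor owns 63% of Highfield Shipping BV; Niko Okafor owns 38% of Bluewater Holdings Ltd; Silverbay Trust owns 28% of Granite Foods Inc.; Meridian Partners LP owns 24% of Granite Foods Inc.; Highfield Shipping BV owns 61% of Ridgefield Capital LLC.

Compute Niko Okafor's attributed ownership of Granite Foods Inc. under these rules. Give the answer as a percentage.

By sibling attribution (R1), Niko Okafor is treated as also owning Maeve Okafor's interest in Highfield Shipping BV, giving 37% + 63% = 100%.
Chain via Highfield Shipping BV → Meridian Partners LP (R2): 100% × 41% × 24% = 9.84% of Granite Foods Inc.
Chain via Bluewater Holdings Ltd → Silverbay Trust (R2): 38% × 33% × 28% = 3.5112% of Granite Foods Inc.
Aggregating (R3): 9.84% + 3.5112% = 13.3512%.

13.3512%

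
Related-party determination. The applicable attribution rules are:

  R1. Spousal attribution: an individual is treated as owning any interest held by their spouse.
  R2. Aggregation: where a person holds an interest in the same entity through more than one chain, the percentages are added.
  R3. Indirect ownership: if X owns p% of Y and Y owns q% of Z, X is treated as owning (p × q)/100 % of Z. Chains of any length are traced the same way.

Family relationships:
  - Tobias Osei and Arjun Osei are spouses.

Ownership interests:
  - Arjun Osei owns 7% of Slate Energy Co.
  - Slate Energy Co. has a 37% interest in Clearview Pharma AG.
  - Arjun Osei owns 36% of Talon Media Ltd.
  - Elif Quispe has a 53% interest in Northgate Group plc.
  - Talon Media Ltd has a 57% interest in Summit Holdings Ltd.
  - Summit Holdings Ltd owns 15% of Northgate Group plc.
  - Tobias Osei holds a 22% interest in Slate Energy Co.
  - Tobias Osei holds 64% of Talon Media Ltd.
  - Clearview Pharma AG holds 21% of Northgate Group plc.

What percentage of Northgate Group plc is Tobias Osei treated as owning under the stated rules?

10.8033%

By spousal attribution (R1), Tobias Osei is treated as also owning Arjun Osei's interest in Talon Media Ltd, giving 64% + 36% = 100%.
By spousal attribution (R1), Tobias Osei is treated as also owning Arjun Osei's interest in Slate Energy Co, giving 22% + 7% = 29%.
Chain via Talon Media Ltd → Summit Holdings Ltd (R3): 100% × 57% × 15% = 8.55% of Northgate Group plc.
Chain via Slate Energy Co. → Clearview Pharma AG (R3): 29% × 37% × 21% = 2.2533% of Northgate Group plc.
Aggregating (R2): 8.55% + 2.2533% = 10.8033%.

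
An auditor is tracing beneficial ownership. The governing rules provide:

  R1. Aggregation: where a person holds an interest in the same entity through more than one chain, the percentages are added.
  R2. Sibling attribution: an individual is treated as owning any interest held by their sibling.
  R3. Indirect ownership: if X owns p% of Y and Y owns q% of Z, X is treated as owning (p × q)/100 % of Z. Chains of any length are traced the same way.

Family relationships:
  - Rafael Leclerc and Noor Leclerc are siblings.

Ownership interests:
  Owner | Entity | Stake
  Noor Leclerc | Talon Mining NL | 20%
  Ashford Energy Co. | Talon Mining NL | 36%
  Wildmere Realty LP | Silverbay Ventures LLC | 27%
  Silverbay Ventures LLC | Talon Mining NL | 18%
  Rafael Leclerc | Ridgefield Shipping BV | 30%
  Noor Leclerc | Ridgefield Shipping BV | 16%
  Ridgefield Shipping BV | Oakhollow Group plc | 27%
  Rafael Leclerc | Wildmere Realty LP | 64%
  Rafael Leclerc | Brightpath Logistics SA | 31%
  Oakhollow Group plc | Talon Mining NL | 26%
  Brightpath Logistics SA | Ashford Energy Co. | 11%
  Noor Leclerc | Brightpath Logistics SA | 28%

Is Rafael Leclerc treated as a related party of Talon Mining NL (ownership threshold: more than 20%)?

By sibling attribution (R2), Rafael Leclerc is treated as also owning Noor Leclerc's interest in Brightpath Logistics SA, giving 31% + 28% = 59%.
By sibling attribution (R2), Rafael Leclerc is treated as also owning Noor Leclerc's interest in Ridgefield Shipping BV, giving 30% + 16% = 46%.
By sibling attribution (R2), Rafael Leclerc is treated as owning Noor Leclerc's 20% interest in Talon Mining NL.
Chain via Brightpath Logistics SA → Ashford Energy Co. (R3): 59% × 11% × 36% = 2.3364% of Talon Mining NL.
Chain via Ridgefield Shipping BV → Oakhollow Group plc (R3): 46% × 27% × 26% = 3.2292% of Talon Mining NL.
Chain via Wildmere Realty LP → Silverbay Ventures LLC (R3): 64% × 27% × 18% = 3.1104% of Talon Mining NL.
Direct interest in Talon Mining NL: 20%.
Aggregating (R1): 2.3364% + 3.2292% + 3.1104% + 20% = 28.676%.
28.676% exceeds the 20% threshold, so Rafael is a related party to Talon Mining NL.

Yes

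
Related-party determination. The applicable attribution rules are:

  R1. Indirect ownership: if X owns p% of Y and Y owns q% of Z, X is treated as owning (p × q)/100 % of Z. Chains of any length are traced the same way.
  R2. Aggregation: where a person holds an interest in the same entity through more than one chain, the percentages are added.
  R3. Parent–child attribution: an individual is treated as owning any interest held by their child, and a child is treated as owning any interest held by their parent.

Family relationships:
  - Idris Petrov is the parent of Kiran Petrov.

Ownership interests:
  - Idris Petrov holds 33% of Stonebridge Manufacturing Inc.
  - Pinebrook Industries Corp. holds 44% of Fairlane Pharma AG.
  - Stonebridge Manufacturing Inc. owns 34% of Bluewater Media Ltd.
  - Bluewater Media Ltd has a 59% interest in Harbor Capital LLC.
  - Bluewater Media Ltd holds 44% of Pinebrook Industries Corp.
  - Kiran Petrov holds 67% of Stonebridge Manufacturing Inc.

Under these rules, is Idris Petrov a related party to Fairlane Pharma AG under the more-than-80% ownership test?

No

By parent–child attribution (R3), Idris Petrov is treated as also owning Kiran Petrov's interest in Stonebridge Manufacturing Inc, giving 33% + 67% = 100%.
Chain via Stonebridge Manufacturing Inc. → Bluewater Media Ltd → Pinebrook Industries Corp. (R1): 100% × 34% × 44% × 44% = 6.5824% of Fairlane Pharma AG.
6.5824% does not exceed the 80% threshold, so Idris is not a related party to Fairlane Pharma AG.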